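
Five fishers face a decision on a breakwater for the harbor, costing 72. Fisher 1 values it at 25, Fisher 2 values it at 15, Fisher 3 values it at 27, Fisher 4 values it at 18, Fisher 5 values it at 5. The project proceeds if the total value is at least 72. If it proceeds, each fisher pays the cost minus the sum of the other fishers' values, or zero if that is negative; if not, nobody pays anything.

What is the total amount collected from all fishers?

16

Total value 90 ≥ cost 72, so it is built.
Fisher 1: others sum to 65; max(0, 72 - 65) = 7.
Fisher 2: others sum to 75; max(0, 72 - 75) = 0.
Fisher 3: others sum to 63; max(0, 72 - 63) = 9.
Fisher 4: others sum to 72; max(0, 72 - 72) = 0.
Fisher 5: others sum to 85; max(0, 72 - 85) = 0.
Total collected = 7 + 0 + 9 + 0 + 0 = 16.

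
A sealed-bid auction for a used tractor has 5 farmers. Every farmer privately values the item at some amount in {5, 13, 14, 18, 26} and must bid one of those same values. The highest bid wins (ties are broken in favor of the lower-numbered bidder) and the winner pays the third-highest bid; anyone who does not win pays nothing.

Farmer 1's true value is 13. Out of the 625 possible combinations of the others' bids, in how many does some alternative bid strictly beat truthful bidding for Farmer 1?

12

Others bid (5, 5, 5, 14): truth gives 0; bid 14 gives 8 > 0. Violating.
Others bid (5, 5, 5, 18): truth gives 0; bid 18 gives 8 > 0. Violating.
Others bid (5, 5, 5, 26): truth gives 0; bid 26 gives 8 > 0. Violating.
Others bid (5, 5, 14, 5): truth gives 0; bid 14 gives 8 > 0. Violating.
Others bid (5, 5, 5, 5): truth gives 8; no alternative beats it.
Others bid (5, 5, 5, 13): truth gives 8; no alternative beats it.
(Checking all 625 profiles: 12 have a profitable deviation, 613 do not.)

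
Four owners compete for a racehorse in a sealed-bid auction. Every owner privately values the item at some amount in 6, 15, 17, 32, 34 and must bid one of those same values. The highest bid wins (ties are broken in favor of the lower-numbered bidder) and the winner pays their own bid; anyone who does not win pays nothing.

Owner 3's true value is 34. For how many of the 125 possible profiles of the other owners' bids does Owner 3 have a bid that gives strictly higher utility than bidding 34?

36

Others bid (6, 6, 6): truth gives 0; bid 15 gives 19 > 0. Violating.
Others bid (6, 6, 15): truth gives 0; bid 15 gives 19 > 0. Violating.
Others bid (6, 6, 17): truth gives 0; bid 17 gives 17 > 0. Violating.
Others bid (6, 6, 32): truth gives 0; bid 32 gives 2 > 0. Violating.
Others bid (6, 6, 34): truth gives 0; no alternative beats it.
Others bid (6, 15, 34): truth gives 0; no alternative beats it.
(Checking all 125 profiles: 36 have a profitable deviation, 89 do not.)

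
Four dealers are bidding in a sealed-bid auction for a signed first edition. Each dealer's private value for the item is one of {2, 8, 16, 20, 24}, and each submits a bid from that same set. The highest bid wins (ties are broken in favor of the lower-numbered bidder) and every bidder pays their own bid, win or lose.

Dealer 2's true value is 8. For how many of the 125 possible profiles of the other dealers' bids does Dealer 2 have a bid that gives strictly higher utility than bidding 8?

121

Others bid (2, 2, 16): truth gives -8; bid 2 gives -2 > -8. Violating.
Others bid (2, 2, 20): truth gives -8; bid 2 gives -2 > -8. Violating.
Others bid (2, 2, 24): truth gives -8; bid 2 gives -2 > -8. Violating.
Others bid (2, 8, 16): truth gives -8; bid 2 gives -2 > -8. Violating.
Others bid (2, 2, 2): truth gives 0; no alternative beats it.
Others bid (2, 2, 8): truth gives 0; no alternative beats it.
(Checking all 125 profiles: 121 have a profitable deviation, 4 do not.)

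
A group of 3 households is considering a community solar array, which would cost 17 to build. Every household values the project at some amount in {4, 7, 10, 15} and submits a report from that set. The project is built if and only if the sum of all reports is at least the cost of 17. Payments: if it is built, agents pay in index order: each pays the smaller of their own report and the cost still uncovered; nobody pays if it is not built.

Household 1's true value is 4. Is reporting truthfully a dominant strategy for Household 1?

Check each profile of the others' reports and compare truth against every alternative report.
Others report (4, 7): truth gives 0, best alternative gives -3.
Others report (4, 10): truth gives 0, best alternative gives -3.
Others report (4, 15): truth gives 0, best alternative gives -3.
Others report (7, 4): truth gives 0, best alternative gives -3.
Others report (7, 7): truth gives 0, best alternative gives -3.
Others report (7, 10): truth gives 0, best alternative gives -3.
(Remaining 10 profiles checked similarly; truth is weakly best in each.)
In every case the truthful report is at least as good as any alternative, so it is a dominant strategy.

Yes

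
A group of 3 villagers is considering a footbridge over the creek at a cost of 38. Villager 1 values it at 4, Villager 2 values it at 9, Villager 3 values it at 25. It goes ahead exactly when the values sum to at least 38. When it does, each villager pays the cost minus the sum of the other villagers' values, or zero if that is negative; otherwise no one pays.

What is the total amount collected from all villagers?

38

Total value 38 ≥ cost 38, so it is built.
Villager 1: others sum to 34; max(0, 38 - 34) = 4.
Villager 2: others sum to 29; max(0, 38 - 29) = 9.
Villager 3: others sum to 13; max(0, 38 - 13) = 25.
Total collected = 4 + 9 + 25 = 38.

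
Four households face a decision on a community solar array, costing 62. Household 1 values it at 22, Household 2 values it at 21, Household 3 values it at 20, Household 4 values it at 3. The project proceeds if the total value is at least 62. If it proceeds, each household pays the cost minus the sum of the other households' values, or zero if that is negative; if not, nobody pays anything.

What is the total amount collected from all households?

Total value 66 ≥ cost 62, so it is built.
Household 1: others sum to 44; max(0, 62 - 44) = 18.
Household 2: others sum to 45; max(0, 62 - 45) = 17.
Household 3: others sum to 46; max(0, 62 - 46) = 16.
Household 4: others sum to 63; max(0, 62 - 63) = 0.
Total collected = 18 + 17 + 16 + 0 = 51.

51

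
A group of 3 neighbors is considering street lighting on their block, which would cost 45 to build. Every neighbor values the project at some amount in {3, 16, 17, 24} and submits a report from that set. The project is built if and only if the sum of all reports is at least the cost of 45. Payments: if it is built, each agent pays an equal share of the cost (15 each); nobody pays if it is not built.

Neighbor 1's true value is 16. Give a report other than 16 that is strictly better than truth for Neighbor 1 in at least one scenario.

Suppose Neighbor 2 reports 3 and Neighbor 3 reports 24.
Report 16: project not built, utility 0.
Report 24: project built, pays 15, utility 16 - 15 = 1.
So reporting 24 beats truth here (1 > 0).

24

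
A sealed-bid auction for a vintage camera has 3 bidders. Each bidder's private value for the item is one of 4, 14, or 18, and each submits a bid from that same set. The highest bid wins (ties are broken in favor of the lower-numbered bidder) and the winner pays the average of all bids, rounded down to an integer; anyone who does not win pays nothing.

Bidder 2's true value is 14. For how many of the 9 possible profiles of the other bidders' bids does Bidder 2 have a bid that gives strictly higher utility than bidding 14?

Others bid (4, 18): truth gives 0; bid 18 gives 1 > 0. Violating.
Others bid (14, 4): truth gives 0; bid 18 gives 2 > 0. Violating.
Others bid (4, 4): truth gives 7; no alternative beats it.
Others bid (4, 14): truth gives 4; no alternative beats it.
(Checking all 9 profiles: 2 have a profitable deviation, 7 do not.)

2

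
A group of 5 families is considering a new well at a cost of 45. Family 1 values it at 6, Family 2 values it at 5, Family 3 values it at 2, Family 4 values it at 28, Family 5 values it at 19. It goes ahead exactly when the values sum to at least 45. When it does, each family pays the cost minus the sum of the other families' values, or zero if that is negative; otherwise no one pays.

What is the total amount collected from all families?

Total value 60 ≥ cost 45, so it is built.
Family 1: others sum to 54; max(0, 45 - 54) = 0.
Family 2: others sum to 55; max(0, 45 - 55) = 0.
Family 3: others sum to 58; max(0, 45 - 58) = 0.
Family 4: others sum to 32; max(0, 45 - 32) = 13.
Family 5: others sum to 41; max(0, 45 - 41) = 4.
Total collected = 0 + 0 + 0 + 13 + 4 = 17.

17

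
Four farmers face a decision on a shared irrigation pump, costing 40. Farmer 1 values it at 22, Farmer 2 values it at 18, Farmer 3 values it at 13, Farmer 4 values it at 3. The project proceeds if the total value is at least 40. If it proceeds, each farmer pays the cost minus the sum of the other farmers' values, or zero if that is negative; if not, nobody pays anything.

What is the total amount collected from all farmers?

Total value 56 ≥ cost 40, so it is built.
Farmer 1: others sum to 34; max(0, 40 - 34) = 6.
Farmer 2: others sum to 38; max(0, 40 - 38) = 2.
Farmer 3: others sum to 43; max(0, 40 - 43) = 0.
Farmer 4: others sum to 53; max(0, 40 - 53) = 0.
Total collected = 6 + 2 + 0 + 0 = 8.

8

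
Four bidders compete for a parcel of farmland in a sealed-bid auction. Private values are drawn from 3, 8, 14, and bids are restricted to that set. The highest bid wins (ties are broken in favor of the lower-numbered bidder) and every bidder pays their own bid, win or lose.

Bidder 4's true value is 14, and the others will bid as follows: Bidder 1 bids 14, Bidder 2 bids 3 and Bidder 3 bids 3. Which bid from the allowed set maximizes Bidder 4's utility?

Bid 3: loses but pays 3, utility -3.
Bid 8: loses but pays 8, utility -8.
Bid 14: loses but pays 14, utility -14.
The best choice is 3 with utility -3.

3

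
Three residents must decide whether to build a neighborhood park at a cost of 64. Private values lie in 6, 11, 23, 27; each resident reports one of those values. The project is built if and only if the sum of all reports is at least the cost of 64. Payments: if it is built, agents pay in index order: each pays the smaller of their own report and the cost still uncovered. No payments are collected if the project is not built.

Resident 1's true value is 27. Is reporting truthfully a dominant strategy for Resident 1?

No

Consider the case where Resident 2 reports 23 and Resident 3 reports 23.
Truthful report 27: project built, pays 27, utility 27 - 27 = 0.
Report 23 instead: project built, pays 23, utility 27 - 23 = 4.
Since 4 > 0, reporting 23 is strictly better here, so truthful reporting is not dominant.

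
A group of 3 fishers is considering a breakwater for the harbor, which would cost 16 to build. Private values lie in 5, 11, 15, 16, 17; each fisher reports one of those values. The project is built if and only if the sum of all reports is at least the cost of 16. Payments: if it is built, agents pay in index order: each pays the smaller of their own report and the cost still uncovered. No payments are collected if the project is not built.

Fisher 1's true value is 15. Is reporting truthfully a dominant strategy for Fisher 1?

No

Consider the case where Fisher 2 reports 5 and Fisher 3 reports 5.
Truthful report 15: project built, pays 15, utility 15 - 15 = 0.
Report 11 instead: project built, pays 11, utility 15 - 11 = 4.
Since 4 > 0, reporting 11 is strictly better here, so truthful reporting is not dominant.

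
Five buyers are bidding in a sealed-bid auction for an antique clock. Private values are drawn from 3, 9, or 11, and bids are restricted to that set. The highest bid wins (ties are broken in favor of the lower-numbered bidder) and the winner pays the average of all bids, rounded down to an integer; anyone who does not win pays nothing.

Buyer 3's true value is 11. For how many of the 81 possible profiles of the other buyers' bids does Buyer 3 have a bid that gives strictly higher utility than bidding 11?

1

Others bid (3, 3, 9, 9): truth gives 4; bid 9 gives 5 > 4. Violating.
Others bid (3, 3, 3, 3): truth gives 7; no alternative beats it.
Others bid (3, 3, 3, 9): truth gives 6; no alternative beats it.
(Checking all 81 profiles: 1 has a profitable deviation, 80 do not.)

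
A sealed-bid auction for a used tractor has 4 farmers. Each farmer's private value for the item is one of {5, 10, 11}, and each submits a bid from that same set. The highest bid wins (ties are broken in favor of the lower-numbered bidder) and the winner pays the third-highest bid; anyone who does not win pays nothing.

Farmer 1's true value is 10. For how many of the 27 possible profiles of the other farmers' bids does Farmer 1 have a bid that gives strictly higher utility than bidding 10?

3

Others bid (5, 5, 11): truth gives 0; bid 11 gives 5 > 0. Violating.
Others bid (5, 11, 5): truth gives 0; bid 11 gives 5 > 0. Violating.
Others bid (11, 5, 5): truth gives 0; bid 11 gives 5 > 0. Violating.
Others bid (5, 5, 5): truth gives 5; no alternative beats it.
Others bid (5, 5, 10): truth gives 5; no alternative beats it.
(Checking all 27 profiles: 3 have a profitable deviation, 24 do not.)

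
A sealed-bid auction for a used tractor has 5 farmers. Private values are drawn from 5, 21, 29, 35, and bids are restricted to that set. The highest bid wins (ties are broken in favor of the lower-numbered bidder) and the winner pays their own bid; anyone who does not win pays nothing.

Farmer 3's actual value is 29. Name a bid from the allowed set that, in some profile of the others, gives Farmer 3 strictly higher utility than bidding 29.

21

Suppose Farmer 1 bids 5, Farmer 2 bids 5, Farmer 4 bids 5 and Farmer 5 bids 5.
Bid 29: wins, pays 29, utility 29 - 29 = 0.
Bid 21: wins, pays 21, utility 29 - 21 = 8.
So bidding 21 beats truth here (8 > 0).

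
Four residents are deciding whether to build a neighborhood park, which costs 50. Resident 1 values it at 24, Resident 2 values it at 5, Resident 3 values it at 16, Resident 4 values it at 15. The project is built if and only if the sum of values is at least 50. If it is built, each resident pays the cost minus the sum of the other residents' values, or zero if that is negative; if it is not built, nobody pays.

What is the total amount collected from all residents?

Total value 60 ≥ cost 50, so it is built.
Resident 1: others sum to 36; max(0, 50 - 36) = 14.
Resident 2: others sum to 55; max(0, 50 - 55) = 0.
Resident 3: others sum to 44; max(0, 50 - 44) = 6.
Resident 4: others sum to 45; max(0, 50 - 45) = 5.
Total collected = 14 + 0 + 6 + 5 = 25.

25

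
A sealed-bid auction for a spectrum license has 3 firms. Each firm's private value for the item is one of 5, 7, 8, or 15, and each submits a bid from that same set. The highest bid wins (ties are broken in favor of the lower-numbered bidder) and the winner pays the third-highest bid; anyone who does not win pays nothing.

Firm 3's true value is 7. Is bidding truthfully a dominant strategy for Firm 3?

No

Consider the case where Firm 1 bids 5 and Firm 2 bids 7.
Truthful bid 7: loses, pays 0, utility 0.
Bid 8 instead: wins, pays 5, utility 7 - 5 = 2.
Since 2 > 0, bidding 8 is strictly better here, so truthful bidding is not dominant.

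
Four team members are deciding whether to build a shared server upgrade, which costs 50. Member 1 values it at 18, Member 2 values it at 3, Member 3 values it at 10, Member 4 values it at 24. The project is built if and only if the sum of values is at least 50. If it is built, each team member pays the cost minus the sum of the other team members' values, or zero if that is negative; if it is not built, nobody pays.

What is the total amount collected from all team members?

Total value 55 ≥ cost 50, so it is built.
Member 1: others sum to 37; max(0, 50 - 37) = 13.
Member 2: others sum to 52; max(0, 50 - 52) = 0.
Member 3: others sum to 45; max(0, 50 - 45) = 5.
Member 4: others sum to 31; max(0, 50 - 31) = 19.
Total collected = 13 + 0 + 5 + 19 = 37.

37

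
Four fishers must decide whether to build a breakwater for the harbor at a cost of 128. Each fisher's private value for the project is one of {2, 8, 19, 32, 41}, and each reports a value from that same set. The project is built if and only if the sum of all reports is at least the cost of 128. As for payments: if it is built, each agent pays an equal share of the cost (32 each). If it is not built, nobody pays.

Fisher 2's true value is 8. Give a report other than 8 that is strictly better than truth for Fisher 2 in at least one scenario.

Suppose Fisher 1 reports 41, Fisher 3 reports 41 and Fisher 4 reports 41.
Report 8: project built, pays 32, utility 8 - 32 = -24.
Report 2: project not built, utility 0.
So reporting 2 beats truth here (0 > -24).

2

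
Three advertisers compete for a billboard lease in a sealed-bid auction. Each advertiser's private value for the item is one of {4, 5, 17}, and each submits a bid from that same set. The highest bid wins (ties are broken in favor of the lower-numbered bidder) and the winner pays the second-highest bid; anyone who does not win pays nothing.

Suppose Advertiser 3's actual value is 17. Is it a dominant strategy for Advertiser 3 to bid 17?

Check each profile of the others' bids and compare truth against every alternative bid.
Others bid (4, 5): truth gives 12, best alternative gives 0.
Others bid (5, 4): truth gives 12, best alternative gives 0.
Others bid (5, 5): truth gives 12, best alternative gives 0.
Others bid (4, 4): truth gives 13, best alternative gives 13.
Others bid (4, 17): truth gives 0, best alternative gives 0.
Others bid (5, 17): truth gives 0, best alternative gives 0.
(Remaining 3 profiles checked similarly; truth is weakly best in each.)
In every case the truthful bid is at least as good as any alternative, so it is a dominant strategy.

Yes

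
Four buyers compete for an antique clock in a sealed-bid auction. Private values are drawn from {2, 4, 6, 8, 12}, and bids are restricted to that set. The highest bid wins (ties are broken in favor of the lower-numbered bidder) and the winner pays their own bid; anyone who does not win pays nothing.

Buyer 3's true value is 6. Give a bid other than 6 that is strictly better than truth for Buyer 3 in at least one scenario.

4

Suppose Buyer 1 bids 2, Buyer 2 bids 2 and Buyer 4 bids 2.
Bid 6: wins, pays 6, utility 6 - 6 = 0.
Bid 4: wins, pays 4, utility 6 - 4 = 2.
So bidding 4 beats truth here (2 > 0).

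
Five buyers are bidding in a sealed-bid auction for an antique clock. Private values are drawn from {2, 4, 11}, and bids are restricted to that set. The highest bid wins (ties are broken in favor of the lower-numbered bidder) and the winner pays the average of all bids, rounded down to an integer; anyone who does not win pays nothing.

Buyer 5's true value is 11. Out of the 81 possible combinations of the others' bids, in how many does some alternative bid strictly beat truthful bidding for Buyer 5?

1

Others bid (2, 2, 2, 2): truth gives 8; bid 4 gives 9 > 8. Violating.
Others bid (2, 2, 2, 4): truth gives 7; no alternative beats it.
Others bid (2, 2, 2, 11): truth gives 0; no alternative beats it.
(Checking all 81 profiles: 1 has a profitable deviation, 80 do not.)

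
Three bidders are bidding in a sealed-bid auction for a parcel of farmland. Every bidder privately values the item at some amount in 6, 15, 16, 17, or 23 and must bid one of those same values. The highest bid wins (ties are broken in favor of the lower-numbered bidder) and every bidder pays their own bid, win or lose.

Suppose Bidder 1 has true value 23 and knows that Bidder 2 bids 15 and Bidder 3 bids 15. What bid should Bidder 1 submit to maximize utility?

15

Bid 6: loses but pays 6, utility -6.
Bid 15: wins, pays 15, utility 23 - 15 = 8.
Bid 16: wins, pays 16, utility 23 - 16 = 7.
Bid 17: wins, pays 17, utility 23 - 17 = 6.
Bid 23: wins, pays 23, utility 23 - 23 = 0.
The best choice is 15 with utility 8.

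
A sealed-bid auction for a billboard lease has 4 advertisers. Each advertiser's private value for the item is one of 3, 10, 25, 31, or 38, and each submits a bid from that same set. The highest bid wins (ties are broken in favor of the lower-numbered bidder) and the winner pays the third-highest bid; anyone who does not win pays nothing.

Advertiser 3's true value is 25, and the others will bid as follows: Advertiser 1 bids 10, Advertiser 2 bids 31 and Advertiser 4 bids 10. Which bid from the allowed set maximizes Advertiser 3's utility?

38

Bid 3: loses, pays 0, utility 0.
Bid 10: loses, pays 0, utility 0.
Bid 25: loses, pays 0, utility 0.
Bid 31: loses, pays 0, utility 0.
Bid 38: wins, pays 10, utility 25 - 10 = 15.
The best choice is 38 with utility 15.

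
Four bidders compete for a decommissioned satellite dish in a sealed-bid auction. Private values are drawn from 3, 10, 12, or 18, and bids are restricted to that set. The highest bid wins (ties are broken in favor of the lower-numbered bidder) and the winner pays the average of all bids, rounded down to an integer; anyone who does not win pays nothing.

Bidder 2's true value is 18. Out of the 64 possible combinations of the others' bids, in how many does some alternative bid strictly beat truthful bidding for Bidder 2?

18

Others bid (3, 3, 3): truth gives 12; bid 10 gives 14 > 12. Violating.
Others bid (3, 3, 10): truth gives 10; bid 10 gives 12 > 10. Violating.
Others bid (3, 3, 12): truth gives 9; bid 12 gives 11 > 9. Violating.
Others bid (3, 10, 3): truth gives 10; bid 10 gives 12 > 10. Violating.
Others bid (3, 3, 18): truth gives 8; no alternative beats it.
Others bid (3, 10, 18): truth gives 6; no alternative beats it.
(Checking all 64 profiles: 18 have a profitable deviation, 46 do not.)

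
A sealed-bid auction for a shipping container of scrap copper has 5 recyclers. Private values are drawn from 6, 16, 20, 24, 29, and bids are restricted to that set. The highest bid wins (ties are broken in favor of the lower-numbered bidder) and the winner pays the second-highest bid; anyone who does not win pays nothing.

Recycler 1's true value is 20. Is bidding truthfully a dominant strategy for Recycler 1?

Yes

Check each profile of the others' bids and compare truth against every alternative bid.
Others bid (6, 6, 6, 6): truth gives 14, best alternative gives 14.
Others bid (6, 6, 6, 16): truth gives 4, best alternative gives 4.
Others bid (6, 6, 16, 6): truth gives 4, best alternative gives 4.
Others bid (6, 6, 16, 16): truth gives 4, best alternative gives 4.
Others bid (6, 16, 6, 6): truth gives 4, best alternative gives 4.
Others bid (6, 16, 6, 16): truth gives 4, best alternative gives 4.
(Remaining 619 profiles checked similarly; truth is weakly best in each.)
In every case the truthful bid is at least as good as any alternative, so it is a dominant strategy.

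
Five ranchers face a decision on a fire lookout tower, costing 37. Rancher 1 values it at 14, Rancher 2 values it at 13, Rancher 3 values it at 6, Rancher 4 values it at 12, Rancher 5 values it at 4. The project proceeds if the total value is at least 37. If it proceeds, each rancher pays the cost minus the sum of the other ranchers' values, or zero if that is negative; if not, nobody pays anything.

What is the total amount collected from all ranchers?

Total value 49 ≥ cost 37, so it is built.
Rancher 1: others sum to 35; max(0, 37 - 35) = 2.
Rancher 2: others sum to 36; max(0, 37 - 36) = 1.
Rancher 3: others sum to 43; max(0, 37 - 43) = 0.
Rancher 4: others sum to 37; max(0, 37 - 37) = 0.
Rancher 5: others sum to 45; max(0, 37 - 45) = 0.
Total collected = 2 + 1 + 0 + 0 + 0 = 3.

3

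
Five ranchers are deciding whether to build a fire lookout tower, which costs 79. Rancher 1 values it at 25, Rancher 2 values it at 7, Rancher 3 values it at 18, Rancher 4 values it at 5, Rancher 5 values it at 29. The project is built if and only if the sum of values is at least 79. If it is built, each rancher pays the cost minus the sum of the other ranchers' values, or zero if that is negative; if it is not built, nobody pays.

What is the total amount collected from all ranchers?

59

Total value 84 ≥ cost 79, so it is built.
Rancher 1: others sum to 59; max(0, 79 - 59) = 20.
Rancher 2: others sum to 77; max(0, 79 - 77) = 2.
Rancher 3: others sum to 66; max(0, 79 - 66) = 13.
Rancher 4: others sum to 79; max(0, 79 - 79) = 0.
Rancher 5: others sum to 55; max(0, 79 - 55) = 24.
Total collected = 20 + 2 + 13 + 0 + 24 = 59.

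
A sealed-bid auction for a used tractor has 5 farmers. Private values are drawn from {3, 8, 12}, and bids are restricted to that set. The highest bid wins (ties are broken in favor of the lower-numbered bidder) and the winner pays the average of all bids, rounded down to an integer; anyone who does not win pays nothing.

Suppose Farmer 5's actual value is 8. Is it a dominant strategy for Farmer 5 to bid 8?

Consider the case where Farmer 1 bids 3, Farmer 2 bids 3, Farmer 3 bids 3 and Farmer 4 bids 8.
Truthful bid 8: loses, pays 0, utility 0.
Bid 12 instead: wins, pays 5, utility 8 - 5 = 3.
Since 3 > 0, bidding 12 is strictly better here, so truthful bidding is not dominant.

No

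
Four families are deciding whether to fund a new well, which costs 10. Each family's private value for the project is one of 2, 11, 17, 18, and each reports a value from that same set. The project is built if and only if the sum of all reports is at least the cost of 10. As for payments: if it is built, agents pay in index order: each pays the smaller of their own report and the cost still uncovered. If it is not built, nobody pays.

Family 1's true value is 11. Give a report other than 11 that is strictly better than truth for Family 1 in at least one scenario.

2

Suppose Family 2 reports 2, Family 3 reports 2 and Family 4 reports 11.
Report 11: project built, pays 10, utility 11 - 10 = 1.
Report 2: project built, pays 2, utility 11 - 2 = 9.
So reporting 2 beats truth here (9 > 1).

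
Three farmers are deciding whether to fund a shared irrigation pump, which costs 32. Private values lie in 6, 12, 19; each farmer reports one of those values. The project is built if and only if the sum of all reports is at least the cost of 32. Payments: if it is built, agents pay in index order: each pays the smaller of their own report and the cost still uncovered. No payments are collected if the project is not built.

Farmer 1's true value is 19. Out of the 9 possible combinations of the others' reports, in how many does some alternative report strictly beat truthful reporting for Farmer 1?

6

Others report (6, 19): truth gives 0; report 12 gives 7 > 0. Violating.
Others report (12, 12): truth gives 0; report 12 gives 7 > 0. Violating.
Others report (12, 19): truth gives 0; report 6 gives 13 > 0. Violating.
Others report (19, 6): truth gives 0; report 12 gives 7 > 0. Violating.
Others report (6, 6): truth gives 0; no alternative beats it.
Others report (6, 12): truth gives 0; no alternative beats it.
(Checking all 9 profiles: 6 have a profitable deviation, 3 do not.)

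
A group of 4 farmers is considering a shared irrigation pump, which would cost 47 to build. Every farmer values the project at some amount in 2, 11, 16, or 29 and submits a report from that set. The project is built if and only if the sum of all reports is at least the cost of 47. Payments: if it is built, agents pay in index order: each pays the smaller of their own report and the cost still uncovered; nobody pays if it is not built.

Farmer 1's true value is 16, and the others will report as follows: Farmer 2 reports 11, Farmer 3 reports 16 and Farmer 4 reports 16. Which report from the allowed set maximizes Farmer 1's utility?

11

Report 2: project not built, utility 0.
Report 11: project built, pays 11, utility 16 - 11 = 5.
Report 16: project built, pays 16, utility 16 - 16 = 0.
Report 29: project built, pays 29, utility 16 - 29 = -13.
The best choice is 11 with utility 5.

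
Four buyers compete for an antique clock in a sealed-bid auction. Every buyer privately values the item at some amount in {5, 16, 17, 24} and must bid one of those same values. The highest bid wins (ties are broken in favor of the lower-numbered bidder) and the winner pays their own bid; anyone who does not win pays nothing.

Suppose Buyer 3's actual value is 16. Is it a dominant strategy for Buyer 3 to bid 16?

Yes

Check each profile of the others' bids and compare truth against every alternative bid.
Others bid (5, 5, 5): truth gives 0, best alternative gives 0.
Others bid (5, 5, 16): truth gives 0, best alternative gives 0.
Others bid (5, 5, 17): truth gives 0, best alternative gives 0.
Others bid (5, 5, 24): truth gives 0, best alternative gives 0.
Others bid (5, 16, 5): truth gives 0, best alternative gives 0.
Others bid (5, 16, 16): truth gives 0, best alternative gives 0.
(Remaining 58 profiles checked similarly; truth is weakly best in each.)
In every case the truthful bid is at least as good as any alternative, so it is a dominant strategy.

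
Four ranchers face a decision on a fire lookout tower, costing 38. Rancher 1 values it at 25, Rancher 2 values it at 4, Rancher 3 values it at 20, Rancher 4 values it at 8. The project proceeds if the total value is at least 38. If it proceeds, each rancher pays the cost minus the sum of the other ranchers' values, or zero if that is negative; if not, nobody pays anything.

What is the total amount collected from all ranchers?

Total value 57 ≥ cost 38, so it is built.
Rancher 1: others sum to 32; max(0, 38 - 32) = 6.
Rancher 2: others sum to 53; max(0, 38 - 53) = 0.
Rancher 3: others sum to 37; max(0, 38 - 37) = 1.
Rancher 4: others sum to 49; max(0, 38 - 49) = 0.
Total collected = 6 + 0 + 1 + 0 = 7.

7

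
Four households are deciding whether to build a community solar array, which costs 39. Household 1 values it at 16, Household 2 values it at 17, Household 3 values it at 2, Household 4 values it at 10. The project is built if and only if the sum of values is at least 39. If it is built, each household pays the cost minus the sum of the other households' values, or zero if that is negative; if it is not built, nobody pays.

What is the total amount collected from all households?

25

Total value 45 ≥ cost 39, so it is built.
Household 1: others sum to 29; max(0, 39 - 29) = 10.
Household 2: others sum to 28; max(0, 39 - 28) = 11.
Household 3: others sum to 43; max(0, 39 - 43) = 0.
Household 4: others sum to 35; max(0, 39 - 35) = 4.
Total collected = 10 + 11 + 0 + 4 = 25.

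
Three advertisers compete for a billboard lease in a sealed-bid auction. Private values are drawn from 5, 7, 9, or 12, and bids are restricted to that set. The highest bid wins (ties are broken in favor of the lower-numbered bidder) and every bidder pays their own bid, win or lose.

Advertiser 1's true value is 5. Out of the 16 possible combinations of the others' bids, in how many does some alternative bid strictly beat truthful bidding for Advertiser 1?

Others bid (5, 7): truth gives -5; bid 7 gives -2 > -5. Violating.
Others bid (5, 9): truth gives -5; bid 9 gives -4 > -5. Violating.
Others bid (7, 5): truth gives -5; bid 7 gives -2 > -5. Violating.
Others bid (7, 7): truth gives -5; bid 7 gives -2 > -5. Violating.
Others bid (5, 5): truth gives 0; no alternative beats it.
Others bid (5, 12): truth gives -5; no alternative beats it.
(Checking all 16 profiles: 8 have a profitable deviation, 8 do not.)

8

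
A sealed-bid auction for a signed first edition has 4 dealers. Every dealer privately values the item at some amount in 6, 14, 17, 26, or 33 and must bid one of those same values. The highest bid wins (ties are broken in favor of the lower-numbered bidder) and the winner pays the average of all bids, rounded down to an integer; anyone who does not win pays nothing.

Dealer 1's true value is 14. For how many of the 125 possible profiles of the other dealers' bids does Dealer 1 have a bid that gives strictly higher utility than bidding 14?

Others bid (6, 6, 6): truth gives 6; bid 6 gives 8 > 6. Violating.
Others bid (6, 6, 17): truth gives 0; bid 17 gives 3 > 0. Violating.
Others bid (6, 14, 17): truth gives 0; bid 17 gives 1 > 0. Violating.
Others bid (6, 17, 6): truth gives 0; bid 17 gives 3 > 0. Violating.
Others bid (6, 6, 14): truth gives 4; no alternative beats it.
Others bid (6, 6, 26): truth gives 0; no alternative beats it.
(Checking all 125 profiles: 10 have a profitable deviation, 115 do not.)

10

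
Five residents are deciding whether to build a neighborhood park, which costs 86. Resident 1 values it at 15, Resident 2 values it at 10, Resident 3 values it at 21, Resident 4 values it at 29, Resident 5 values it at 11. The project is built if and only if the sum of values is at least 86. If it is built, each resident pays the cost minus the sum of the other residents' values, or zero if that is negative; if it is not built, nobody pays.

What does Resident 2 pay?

10

Total value 86 ≥ cost 86, so the project is built.
The other residents' values sum to 76.
Cost minus that sum is 86 - 76 = 10.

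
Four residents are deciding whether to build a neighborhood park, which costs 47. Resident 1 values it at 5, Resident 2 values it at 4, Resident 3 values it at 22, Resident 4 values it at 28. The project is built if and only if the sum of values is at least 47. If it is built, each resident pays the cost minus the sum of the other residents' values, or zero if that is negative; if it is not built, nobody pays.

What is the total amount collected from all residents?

Total value 59 ≥ cost 47, so it is built.
Resident 1: others sum to 54; max(0, 47 - 54) = 0.
Resident 2: others sum to 55; max(0, 47 - 55) = 0.
Resident 3: others sum to 37; max(0, 47 - 37) = 10.
Resident 4: others sum to 31; max(0, 47 - 31) = 16.
Total collected = 0 + 0 + 10 + 16 = 26.

26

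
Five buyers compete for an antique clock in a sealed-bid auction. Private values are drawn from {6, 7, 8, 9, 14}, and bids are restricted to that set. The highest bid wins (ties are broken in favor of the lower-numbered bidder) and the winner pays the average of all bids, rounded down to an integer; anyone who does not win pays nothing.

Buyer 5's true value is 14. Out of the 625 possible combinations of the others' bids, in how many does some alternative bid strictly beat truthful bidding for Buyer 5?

81

Others bid (6, 6, 6, 6): truth gives 7; bid 7 gives 8 > 7. Violating.
Others bid (6, 6, 6, 7): truth gives 7; bid 8 gives 8 > 7. Violating.
Others bid (6, 6, 6, 8): truth gives 6; bid 9 gives 7 > 6. Violating.
Others bid (6, 6, 7, 6): truth gives 7; bid 8 gives 8 > 7. Violating.
Others bid (6, 6, 6, 9): truth gives 6; no alternative beats it.
Others bid (6, 6, 6, 14): truth gives 0; no alternative beats it.
(Checking all 625 profiles: 81 have a profitable deviation, 544 do not.)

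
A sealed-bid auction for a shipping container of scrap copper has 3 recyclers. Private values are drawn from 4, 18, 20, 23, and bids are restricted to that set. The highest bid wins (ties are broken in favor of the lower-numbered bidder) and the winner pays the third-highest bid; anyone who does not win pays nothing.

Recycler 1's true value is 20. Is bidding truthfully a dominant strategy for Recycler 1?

No

Consider the case where Recycler 2 bids 4 and Recycler 3 bids 23.
Truthful bid 20: loses, pays 0, utility 0.
Bid 23 instead: wins, pays 4, utility 20 - 4 = 16.
Since 16 > 0, bidding 23 is strictly better here, so truthful bidding is not dominant.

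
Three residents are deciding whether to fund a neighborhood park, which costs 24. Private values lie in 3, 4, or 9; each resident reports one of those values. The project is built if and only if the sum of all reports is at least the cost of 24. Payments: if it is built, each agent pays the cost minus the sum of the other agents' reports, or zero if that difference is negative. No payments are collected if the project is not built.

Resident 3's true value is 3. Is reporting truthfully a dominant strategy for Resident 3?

Yes

Check each profile of the others' reports and compare truth against every alternative report.
Others report (3, 3): truth gives 0, best alternative gives 0.
Others report (3, 4): truth gives 0, best alternative gives 0.
Others report (3, 9): truth gives 0, best alternative gives 0.
Others report (4, 3): truth gives 0, best alternative gives 0.
Others report (4, 4): truth gives 0, best alternative gives 0.
Others report (4, 9): truth gives 0, best alternative gives 0.
(Remaining 3 profiles checked similarly; truth is weakly best in each.)
In every case the truthful report is at least as good as any alternative, so it is a dominant strategy.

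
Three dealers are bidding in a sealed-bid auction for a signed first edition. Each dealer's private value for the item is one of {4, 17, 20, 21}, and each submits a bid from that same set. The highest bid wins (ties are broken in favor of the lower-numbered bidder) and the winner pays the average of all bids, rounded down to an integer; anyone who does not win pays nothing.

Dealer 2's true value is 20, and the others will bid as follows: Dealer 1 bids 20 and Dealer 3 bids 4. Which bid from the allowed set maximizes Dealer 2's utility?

Bid 4: loses, pays 0, utility 0.
Bid 17: loses, pays 0, utility 0.
Bid 20: loses, pays 0, utility 0.
Bid 21: wins, pays 15, utility 20 - 15 = 5.
The best choice is 21 with utility 5.

21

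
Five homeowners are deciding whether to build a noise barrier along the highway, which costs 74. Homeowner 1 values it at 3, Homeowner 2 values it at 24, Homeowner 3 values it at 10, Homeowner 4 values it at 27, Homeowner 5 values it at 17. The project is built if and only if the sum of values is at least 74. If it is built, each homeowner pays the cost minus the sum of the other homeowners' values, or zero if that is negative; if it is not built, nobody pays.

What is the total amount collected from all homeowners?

Total value 81 ≥ cost 74, so it is built.
Homeowner 1: others sum to 78; max(0, 74 - 78) = 0.
Homeowner 2: others sum to 57; max(0, 74 - 57) = 17.
Homeowner 3: others sum to 71; max(0, 74 - 71) = 3.
Homeowner 4: others sum to 54; max(0, 74 - 54) = 20.
Homeowner 5: others sum to 64; max(0, 74 - 64) = 10.
Total collected = 0 + 17 + 3 + 20 + 10 = 50.

50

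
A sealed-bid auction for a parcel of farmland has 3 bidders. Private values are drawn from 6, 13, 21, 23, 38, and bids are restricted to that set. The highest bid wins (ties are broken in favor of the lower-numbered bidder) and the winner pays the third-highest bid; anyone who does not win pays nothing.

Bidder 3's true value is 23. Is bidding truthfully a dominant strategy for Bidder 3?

Consider the case where Bidder 1 bids 6 and Bidder 2 bids 23.
Truthful bid 23: loses, pays 0, utility 0.
Bid 38 instead: wins, pays 6, utility 23 - 6 = 17.
Since 17 > 0, bidding 38 is strictly better here, so truthful bidding is not dominant.

No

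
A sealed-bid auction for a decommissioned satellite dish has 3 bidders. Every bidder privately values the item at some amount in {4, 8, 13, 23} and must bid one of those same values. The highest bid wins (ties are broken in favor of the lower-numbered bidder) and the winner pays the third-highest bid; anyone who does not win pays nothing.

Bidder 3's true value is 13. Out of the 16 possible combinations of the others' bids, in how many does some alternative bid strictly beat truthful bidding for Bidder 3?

4

Others bid (4, 13): truth gives 0; bid 23 gives 9 > 0. Violating.
Others bid (8, 13): truth gives 0; bid 23 gives 5 > 0. Violating.
Others bid (13, 4): truth gives 0; bid 23 gives 9 > 0. Violating.
Others bid (13, 8): truth gives 0; bid 23 gives 5 > 0. Violating.
Others bid (4, 4): truth gives 9; no alternative beats it.
Others bid (4, 8): truth gives 9; no alternative beats it.
(Checking all 16 profiles: 4 have a profitable deviation, 12 do not.)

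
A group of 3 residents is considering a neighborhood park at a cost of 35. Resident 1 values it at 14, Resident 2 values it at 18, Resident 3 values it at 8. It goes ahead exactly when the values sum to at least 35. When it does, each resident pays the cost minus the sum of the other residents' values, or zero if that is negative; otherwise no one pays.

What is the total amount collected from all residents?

25

Total value 40 ≥ cost 35, so it is built.
Resident 1: others sum to 26; max(0, 35 - 26) = 9.
Resident 2: others sum to 22; max(0, 35 - 22) = 13.
Resident 3: others sum to 32; max(0, 35 - 32) = 3.
Total collected = 9 + 13 + 3 = 25.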